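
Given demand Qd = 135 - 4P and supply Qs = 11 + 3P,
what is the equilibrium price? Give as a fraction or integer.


At equilibrium, Qd = Qs.
135 - 4P = 11 + 3P
135 - 11 = 4P + 3P
124 = 7P
P* = 124/7 = 124/7

124/7


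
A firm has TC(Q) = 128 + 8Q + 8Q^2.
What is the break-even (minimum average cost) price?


AC(Q) = 128/Q + 8 + 8Q
To minimize: dAC/dQ = -128/Q^2 + 8 = 0
Q^2 = 128/8 = 16
Q* = 4
Min AC = 128/4 + 8 + 8*4
Min AC = 32 + 8 + 32 = 72

72


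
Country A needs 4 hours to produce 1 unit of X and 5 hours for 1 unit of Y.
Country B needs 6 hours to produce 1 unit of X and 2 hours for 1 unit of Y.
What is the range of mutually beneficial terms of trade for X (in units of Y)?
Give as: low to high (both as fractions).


Opportunity cost of X for Country A = hours_X / hours_Y = 4/5 = 4/5 units of Y
Opportunity cost of X for Country B = hours_X / hours_Y = 6/2 = 3 units of Y
Terms of trade must be between the two opportunity costs.
Range: 4/5 to 3

4/5 to 3


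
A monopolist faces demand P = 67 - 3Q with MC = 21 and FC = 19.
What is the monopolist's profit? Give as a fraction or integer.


MR = MC: 67 - 6Q = 21
Q* = 23/3
P* = 67 - 3*23/3 = 44
Profit = (P* - MC)*Q* - FC
= (44 - 21)*23/3 - 19
= 23*23/3 - 19
= 529/3 - 19 = 472/3

472/3


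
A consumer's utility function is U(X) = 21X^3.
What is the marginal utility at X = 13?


MU = dU/dX = 21*3*X^(3-1)
MU = 63*X^2
At X = 13:
MU = 63 * 13^2
MU = 63 * 169 = 10647

10647


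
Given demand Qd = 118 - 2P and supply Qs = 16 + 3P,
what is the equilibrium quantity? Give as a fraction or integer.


First find equilibrium price:
118 - 2P = 16 + 3P
P* = 102/5 = 102/5
Then substitute into demand:
Q* = 118 - 2 * 102/5 = 386/5

386/5


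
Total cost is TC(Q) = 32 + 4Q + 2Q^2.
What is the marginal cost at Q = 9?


MC = dTC/dQ = 4 + 2*2*Q
At Q = 9:
MC = 4 + 4*9
MC = 4 + 36 = 40

40


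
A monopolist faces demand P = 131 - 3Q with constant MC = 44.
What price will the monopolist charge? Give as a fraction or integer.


MR = 131 - 6Q
Set MR = MC: 131 - 6Q = 44
Q* = 29/2
Substitute into demand:
P* = 131 - 3*29/2 = 175/2

175/2


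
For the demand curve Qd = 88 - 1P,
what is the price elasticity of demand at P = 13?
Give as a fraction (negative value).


dQ/dP = -1
At P = 13: Q = 88 - 1*13 = 75
E = (dQ/dP)(P/Q) = (-1)(13/75) = -13/75

-13/75


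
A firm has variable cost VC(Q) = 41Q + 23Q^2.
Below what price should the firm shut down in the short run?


AVC(Q) = VC(Q)/Q = 41 + 23Q
AVC is increasing in Q, so minimum AVC is at Q -> 0+.
Min AVC = 41
The firm should shut down if P < 41.

41


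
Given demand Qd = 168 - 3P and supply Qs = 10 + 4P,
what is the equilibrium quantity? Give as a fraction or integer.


First find equilibrium price:
168 - 3P = 10 + 4P
P* = 158/7 = 158/7
Then substitute into demand:
Q* = 168 - 3 * 158/7 = 702/7

702/7


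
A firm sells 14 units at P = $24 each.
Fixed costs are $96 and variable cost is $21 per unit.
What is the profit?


Total Revenue = P * Q = 24 * 14 = $336
Total Cost = FC + VC*Q = 96 + 21*14 = $390
Profit = TR - TC = 336 - 390 = $-54

$-54


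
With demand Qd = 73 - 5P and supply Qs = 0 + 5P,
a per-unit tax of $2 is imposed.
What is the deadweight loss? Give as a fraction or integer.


Pre-tax equilibrium quantity: Q* = 73/2
Post-tax equilibrium quantity: Q_tax = 63/2
Reduction in quantity: Q* - Q_tax = 5
DWL = (1/2) * tax * (Q* - Q_tax)
DWL = (1/2) * 2 * 5 = 5

5


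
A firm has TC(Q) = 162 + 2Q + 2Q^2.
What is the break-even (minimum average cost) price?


AC(Q) = 162/Q + 2 + 2Q
To minimize: dAC/dQ = -162/Q^2 + 2 = 0
Q^2 = 162/2 = 81
Q* = 9
Min AC = 162/9 + 2 + 2*9
Min AC = 18 + 2 + 18 = 38

38


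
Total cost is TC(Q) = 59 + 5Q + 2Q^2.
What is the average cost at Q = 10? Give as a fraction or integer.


TC(10) = 59 + 5*10 + 2*10^2
TC(10) = 59 + 50 + 200 = 309
AC = TC/Q = 309/10 = 309/10

309/10


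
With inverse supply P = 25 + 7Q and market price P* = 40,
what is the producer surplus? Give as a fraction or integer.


Minimum supply price (at Q=0): P_min = 25
Quantity supplied at P* = 40:
Q* = (40 - 25)/7 = 15/7
PS = (1/2) * Q* * (P* - P_min)
PS = (1/2) * 15/7 * (40 - 25)
PS = (1/2) * 15/7 * 15 = 225/14

225/14


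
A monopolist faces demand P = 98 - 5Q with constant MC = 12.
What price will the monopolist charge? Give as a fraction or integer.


MR = 98 - 10Q
Set MR = MC: 98 - 10Q = 12
Q* = 43/5
Substitute into demand:
P* = 98 - 5*43/5 = 55

55


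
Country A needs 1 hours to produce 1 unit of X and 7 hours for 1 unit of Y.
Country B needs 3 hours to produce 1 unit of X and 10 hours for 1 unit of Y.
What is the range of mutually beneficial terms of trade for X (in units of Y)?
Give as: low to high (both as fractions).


Opportunity cost of X for Country A = hours_X / hours_Y = 1/7 = 1/7 units of Y
Opportunity cost of X for Country B = hours_X / hours_Y = 3/10 = 3/10 units of Y
Terms of trade must be between the two opportunity costs.
Range: 1/7 to 3/10

1/7 to 3/10


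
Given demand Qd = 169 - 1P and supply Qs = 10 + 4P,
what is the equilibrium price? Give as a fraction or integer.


At equilibrium, Qd = Qs.
169 - 1P = 10 + 4P
169 - 10 = 1P + 4P
159 = 5P
P* = 159/5 = 159/5

159/5


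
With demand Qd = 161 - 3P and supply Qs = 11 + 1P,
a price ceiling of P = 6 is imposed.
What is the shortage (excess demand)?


At P = 6:
Qd = 161 - 3*6 = 143
Qs = 11 + 1*6 = 17
Shortage = Qd - Qs = 143 - 17 = 126

126


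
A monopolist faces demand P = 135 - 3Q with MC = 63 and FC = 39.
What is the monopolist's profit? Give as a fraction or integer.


MR = MC: 135 - 6Q = 63
Q* = 12
P* = 135 - 3*12 = 99
Profit = (P* - MC)*Q* - FC
= (99 - 63)*12 - 39
= 36*12 - 39
= 432 - 39 = 393

393


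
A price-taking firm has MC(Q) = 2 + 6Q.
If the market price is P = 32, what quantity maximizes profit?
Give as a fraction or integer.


In perfect competition, profit is maximized where P = MC.
32 = 2 + 6Q
30 = 6Q
Q* = 30/6 = 5

5


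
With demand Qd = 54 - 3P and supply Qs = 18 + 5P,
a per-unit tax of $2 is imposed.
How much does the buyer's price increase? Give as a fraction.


With a per-unit tax, the buyer's price increase depends on relative slopes.
Supply slope: d = 5, Demand slope: b = 3
Buyer's price increase = d * tax / (b + d)
= 5 * 2 / (3 + 5)
= 10 / 8 = 5/4

5/4


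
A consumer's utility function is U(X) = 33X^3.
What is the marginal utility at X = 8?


MU = dU/dX = 33*3*X^(3-1)
MU = 99*X^2
At X = 8:
MU = 99 * 8^2
MU = 99 * 64 = 6336

6336


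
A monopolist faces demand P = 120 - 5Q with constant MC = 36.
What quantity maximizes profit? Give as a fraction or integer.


TR = P*Q = (120 - 5Q)Q = 120Q - 5Q^2
MR = dTR/dQ = 120 - 10Q
Set MR = MC:
120 - 10Q = 36
84 = 10Q
Q* = 84/10 = 42/5

42/5


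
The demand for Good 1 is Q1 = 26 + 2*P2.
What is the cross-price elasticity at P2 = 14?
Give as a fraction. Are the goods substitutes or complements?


dQ1/dP2 = 2
At P2 = 14: Q1 = 26 + 2*14 = 54
Exy = (dQ1/dP2)(P2/Q1) = 2 * 14 / 54 = 14/27
Since Exy > 0, the goods are substitutes.

14/27 (substitutes)


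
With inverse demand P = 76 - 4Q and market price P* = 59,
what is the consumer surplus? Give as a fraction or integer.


Maximum willingness to pay (at Q=0): P_max = 76
Quantity demanded at P* = 59:
Q* = (76 - 59)/4 = 17/4
CS = (1/2) * Q* * (P_max - P*)
CS = (1/2) * 17/4 * (76 - 59)
CS = (1/2) * 17/4 * 17 = 289/8

289/8


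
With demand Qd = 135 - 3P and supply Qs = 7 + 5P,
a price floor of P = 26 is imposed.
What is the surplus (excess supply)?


At P = 26:
Qd = 135 - 3*26 = 57
Qs = 7 + 5*26 = 137
Surplus = Qs - Qd = 137 - 57 = 80

80


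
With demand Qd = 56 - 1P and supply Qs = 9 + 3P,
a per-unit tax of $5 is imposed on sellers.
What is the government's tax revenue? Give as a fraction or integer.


With tax on sellers, new supply: Qs' = 9 + 3(P - 5)
= 3P - 6
New equilibrium quantity:
Q_new = 81/2
Tax revenue = tax * Q_new = 5 * 81/2 = 405/2

405/2


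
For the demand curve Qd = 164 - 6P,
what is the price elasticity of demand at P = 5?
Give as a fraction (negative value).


dQ/dP = -6
At P = 5: Q = 164 - 6*5 = 134
E = (dQ/dP)(P/Q) = (-6)(5/134) = -15/67

-15/67


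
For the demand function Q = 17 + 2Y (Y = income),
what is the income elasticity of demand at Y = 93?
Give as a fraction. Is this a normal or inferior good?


dQ/dY = 2
At Y = 93: Q = 17 + 2*93 = 203
Ey = (dQ/dY)(Y/Q) = 2 * 93 / 203 = 186/203
Since Ey > 0, this is a normal good.

186/203 (normal good)


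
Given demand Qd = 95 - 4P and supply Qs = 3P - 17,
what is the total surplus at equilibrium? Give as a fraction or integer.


Find equilibrium: 95 - 4P = 3P - 17
95 + 17 = 7P
P* = 112/7 = 16
Q* = 3*16 - 17 = 31
Inverse demand: P = 95/4 - Q/4, so P_max = 95/4
Inverse supply: P = 17/3 + Q/3, so P_min = 17/3
CS = (1/2) * 31 * (95/4 - 16) = 961/8
PS = (1/2) * 31 * (16 - 17/3) = 961/6
TS = CS + PS = 961/8 + 961/6 = 6727/24

6727/24


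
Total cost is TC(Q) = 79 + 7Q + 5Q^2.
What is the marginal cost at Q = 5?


MC = dTC/dQ = 7 + 2*5*Q
At Q = 5:
MC = 7 + 10*5
MC = 7 + 50 = 57

57


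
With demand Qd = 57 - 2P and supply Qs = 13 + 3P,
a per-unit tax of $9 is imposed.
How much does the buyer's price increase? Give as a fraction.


With a per-unit tax, the buyer's price increase depends on relative slopes.
Supply slope: d = 3, Demand slope: b = 2
Buyer's price increase = d * tax / (b + d)
= 3 * 9 / (2 + 3)
= 27 / 5 = 27/5

27/5


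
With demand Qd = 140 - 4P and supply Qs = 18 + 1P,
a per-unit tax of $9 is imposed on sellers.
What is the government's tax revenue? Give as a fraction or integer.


With tax on sellers, new supply: Qs' = 18 + 1(P - 9)
= 9 + 1P
New equilibrium quantity:
Q_new = 176/5
Tax revenue = tax * Q_new = 9 * 176/5 = 1584/5

1584/5


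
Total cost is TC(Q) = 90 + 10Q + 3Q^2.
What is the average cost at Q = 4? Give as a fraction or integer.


TC(4) = 90 + 10*4 + 3*4^2
TC(4) = 90 + 40 + 48 = 178
AC = TC/Q = 178/4 = 89/2

89/2


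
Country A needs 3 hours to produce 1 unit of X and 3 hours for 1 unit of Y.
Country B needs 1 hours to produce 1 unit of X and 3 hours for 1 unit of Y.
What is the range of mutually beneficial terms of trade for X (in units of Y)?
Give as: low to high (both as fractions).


Opportunity cost of X for Country A = hours_X / hours_Y = 3/3 = 1 units of Y
Opportunity cost of X for Country B = hours_X / hours_Y = 1/3 = 1/3 units of Y
Terms of trade must be between the two opportunity costs.
Range: 1/3 to 1

1/3 to 1


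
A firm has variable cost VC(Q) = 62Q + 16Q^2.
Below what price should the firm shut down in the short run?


AVC(Q) = VC(Q)/Q = 62 + 16Q
AVC is increasing in Q, so minimum AVC is at Q -> 0+.
Min AVC = 62
The firm should shut down if P < 62.

62


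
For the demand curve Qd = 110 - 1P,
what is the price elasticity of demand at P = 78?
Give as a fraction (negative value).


dQ/dP = -1
At P = 78: Q = 110 - 1*78 = 32
E = (dQ/dP)(P/Q) = (-1)(78/32) = -39/16

-39/16


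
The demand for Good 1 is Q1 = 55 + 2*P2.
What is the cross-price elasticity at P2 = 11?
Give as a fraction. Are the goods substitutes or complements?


dQ1/dP2 = 2
At P2 = 11: Q1 = 55 + 2*11 = 77
Exy = (dQ1/dP2)(P2/Q1) = 2 * 11 / 77 = 2/7
Since Exy > 0, the goods are substitutes.

2/7 (substitutes)


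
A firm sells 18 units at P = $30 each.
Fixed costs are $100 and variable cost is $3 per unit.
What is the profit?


Total Revenue = P * Q = 30 * 18 = $540
Total Cost = FC + VC*Q = 100 + 3*18 = $154
Profit = TR - TC = 540 - 154 = $386

$386


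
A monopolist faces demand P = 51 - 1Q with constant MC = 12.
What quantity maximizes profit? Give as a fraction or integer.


TR = P*Q = (51 - 1Q)Q = 51Q - 1Q^2
MR = dTR/dQ = 51 - 2Q
Set MR = MC:
51 - 2Q = 12
39 = 2Q
Q* = 39/2 = 39/2

39/2


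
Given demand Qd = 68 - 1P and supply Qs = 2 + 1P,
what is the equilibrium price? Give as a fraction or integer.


At equilibrium, Qd = Qs.
68 - 1P = 2 + 1P
68 - 2 = 1P + 1P
66 = 2P
P* = 66/2 = 33

33


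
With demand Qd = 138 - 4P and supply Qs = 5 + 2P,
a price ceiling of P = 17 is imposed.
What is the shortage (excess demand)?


At P = 17:
Qd = 138 - 4*17 = 70
Qs = 5 + 2*17 = 39
Shortage = Qd - Qs = 70 - 39 = 31

31


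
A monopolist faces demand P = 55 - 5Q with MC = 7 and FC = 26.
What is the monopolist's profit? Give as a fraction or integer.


MR = MC: 55 - 10Q = 7
Q* = 24/5
P* = 55 - 5*24/5 = 31
Profit = (P* - MC)*Q* - FC
= (31 - 7)*24/5 - 26
= 24*24/5 - 26
= 576/5 - 26 = 446/5

446/5


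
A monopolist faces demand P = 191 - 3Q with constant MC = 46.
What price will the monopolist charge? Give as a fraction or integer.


MR = 191 - 6Q
Set MR = MC: 191 - 6Q = 46
Q* = 145/6
Substitute into demand:
P* = 191 - 3*145/6 = 237/2

237/2


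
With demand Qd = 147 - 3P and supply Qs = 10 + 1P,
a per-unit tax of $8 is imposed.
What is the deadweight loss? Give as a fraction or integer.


Pre-tax equilibrium quantity: Q* = 177/4
Post-tax equilibrium quantity: Q_tax = 153/4
Reduction in quantity: Q* - Q_tax = 6
DWL = (1/2) * tax * (Q* - Q_tax)
DWL = (1/2) * 8 * 6 = 24

24


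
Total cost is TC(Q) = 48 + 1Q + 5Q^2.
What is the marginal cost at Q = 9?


MC = dTC/dQ = 1 + 2*5*Q
At Q = 9:
MC = 1 + 10*9
MC = 1 + 90 = 91

91


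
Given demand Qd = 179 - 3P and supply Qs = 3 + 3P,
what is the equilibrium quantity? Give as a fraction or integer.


First find equilibrium price:
179 - 3P = 3 + 3P
P* = 176/6 = 88/3
Then substitute into demand:
Q* = 179 - 3 * 88/3 = 91

91


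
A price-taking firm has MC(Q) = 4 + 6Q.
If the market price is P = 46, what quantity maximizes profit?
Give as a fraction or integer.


In perfect competition, profit is maximized where P = MC.
46 = 4 + 6Q
42 = 6Q
Q* = 42/6 = 7

7


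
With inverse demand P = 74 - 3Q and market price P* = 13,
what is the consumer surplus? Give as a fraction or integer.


Maximum willingness to pay (at Q=0): P_max = 74
Quantity demanded at P* = 13:
Q* = (74 - 13)/3 = 61/3
CS = (1/2) * Q* * (P_max - P*)
CS = (1/2) * 61/3 * (74 - 13)
CS = (1/2) * 61/3 * 61 = 3721/6

3721/6


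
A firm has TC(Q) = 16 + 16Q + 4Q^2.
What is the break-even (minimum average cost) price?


AC(Q) = 16/Q + 16 + 4Q
To minimize: dAC/dQ = -16/Q^2 + 4 = 0
Q^2 = 16/4 = 4
Q* = 2
Min AC = 16/2 + 16 + 4*2
Min AC = 8 + 16 + 8 = 32

32


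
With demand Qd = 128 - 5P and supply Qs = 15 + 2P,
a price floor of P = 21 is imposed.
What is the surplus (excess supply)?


At P = 21:
Qd = 128 - 5*21 = 23
Qs = 15 + 2*21 = 57
Surplus = Qs - Qd = 57 - 23 = 34

34


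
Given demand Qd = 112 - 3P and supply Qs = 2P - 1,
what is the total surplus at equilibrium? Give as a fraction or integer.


Find equilibrium: 112 - 3P = 2P - 1
112 + 1 = 5P
P* = 113/5 = 113/5
Q* = 2*113/5 - 1 = 221/5
Inverse demand: P = 112/3 - Q/3, so P_max = 112/3
Inverse supply: P = 1/2 + Q/2, so P_min = 1/2
CS = (1/2) * 221/5 * (112/3 - 113/5) = 48841/150
PS = (1/2) * 221/5 * (113/5 - 1/2) = 48841/100
TS = CS + PS = 48841/150 + 48841/100 = 48841/60

48841/60


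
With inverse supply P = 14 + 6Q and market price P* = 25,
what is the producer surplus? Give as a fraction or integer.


Minimum supply price (at Q=0): P_min = 14
Quantity supplied at P* = 25:
Q* = (25 - 14)/6 = 11/6
PS = (1/2) * Q* * (P* - P_min)
PS = (1/2) * 11/6 * (25 - 14)
PS = (1/2) * 11/6 * 11 = 121/12

121/12


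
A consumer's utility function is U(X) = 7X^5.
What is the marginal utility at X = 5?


MU = dU/dX = 7*5*X^(5-1)
MU = 35*X^4
At X = 5:
MU = 35 * 5^4
MU = 35 * 625 = 21875

21875


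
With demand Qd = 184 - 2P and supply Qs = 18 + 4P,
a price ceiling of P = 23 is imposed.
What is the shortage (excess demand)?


At P = 23:
Qd = 184 - 2*23 = 138
Qs = 18 + 4*23 = 110
Shortage = Qd - Qs = 138 - 110 = 28

28


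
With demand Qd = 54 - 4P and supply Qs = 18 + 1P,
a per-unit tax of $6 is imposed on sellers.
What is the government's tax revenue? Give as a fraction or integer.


With tax on sellers, new supply: Qs' = 18 + 1(P - 6)
= 12 + 1P
New equilibrium quantity:
Q_new = 102/5
Tax revenue = tax * Q_new = 6 * 102/5 = 612/5

612/5


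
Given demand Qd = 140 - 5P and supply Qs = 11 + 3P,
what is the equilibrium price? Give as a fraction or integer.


At equilibrium, Qd = Qs.
140 - 5P = 11 + 3P
140 - 11 = 5P + 3P
129 = 8P
P* = 129/8 = 129/8

129/8


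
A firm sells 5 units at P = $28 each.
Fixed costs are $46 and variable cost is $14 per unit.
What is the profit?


Total Revenue = P * Q = 28 * 5 = $140
Total Cost = FC + VC*Q = 46 + 14*5 = $116
Profit = TR - TC = 140 - 116 = $24

$24


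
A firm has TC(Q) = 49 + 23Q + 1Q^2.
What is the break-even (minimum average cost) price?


AC(Q) = 49/Q + 23 + 1Q
To minimize: dAC/dQ = -49/Q^2 + 1 = 0
Q^2 = 49/1 = 49
Q* = 7
Min AC = 49/7 + 23 + 1*7
Min AC = 7 + 23 + 7 = 37

37


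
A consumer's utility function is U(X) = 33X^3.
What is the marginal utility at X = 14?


MU = dU/dX = 33*3*X^(3-1)
MU = 99*X^2
At X = 14:
MU = 99 * 14^2
MU = 99 * 196 = 19404

19404


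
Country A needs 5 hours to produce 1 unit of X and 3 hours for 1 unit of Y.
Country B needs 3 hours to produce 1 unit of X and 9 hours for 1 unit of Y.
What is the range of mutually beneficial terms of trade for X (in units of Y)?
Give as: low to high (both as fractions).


Opportunity cost of X for Country A = hours_X / hours_Y = 5/3 = 5/3 units of Y
Opportunity cost of X for Country B = hours_X / hours_Y = 3/9 = 1/3 units of Y
Terms of trade must be between the two opportunity costs.
Range: 1/3 to 5/3

1/3 to 5/3


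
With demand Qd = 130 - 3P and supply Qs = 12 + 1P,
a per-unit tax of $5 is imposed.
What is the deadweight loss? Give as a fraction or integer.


Pre-tax equilibrium quantity: Q* = 83/2
Post-tax equilibrium quantity: Q_tax = 151/4
Reduction in quantity: Q* - Q_tax = 15/4
DWL = (1/2) * tax * (Q* - Q_tax)
DWL = (1/2) * 5 * 15/4 = 75/8

75/8


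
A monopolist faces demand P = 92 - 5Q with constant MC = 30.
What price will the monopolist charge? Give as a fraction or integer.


MR = 92 - 10Q
Set MR = MC: 92 - 10Q = 30
Q* = 31/5
Substitute into demand:
P* = 92 - 5*31/5 = 61

61


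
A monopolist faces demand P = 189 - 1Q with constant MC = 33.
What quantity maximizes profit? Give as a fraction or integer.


TR = P*Q = (189 - 1Q)Q = 189Q - 1Q^2
MR = dTR/dQ = 189 - 2Q
Set MR = MC:
189 - 2Q = 33
156 = 2Q
Q* = 156/2 = 78

78


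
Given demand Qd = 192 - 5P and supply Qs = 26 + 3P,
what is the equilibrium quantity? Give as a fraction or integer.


First find equilibrium price:
192 - 5P = 26 + 3P
P* = 166/8 = 83/4
Then substitute into demand:
Q* = 192 - 5 * 83/4 = 353/4

353/4


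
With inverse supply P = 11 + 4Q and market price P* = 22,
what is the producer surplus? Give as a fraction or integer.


Minimum supply price (at Q=0): P_min = 11
Quantity supplied at P* = 22:
Q* = (22 - 11)/4 = 11/4
PS = (1/2) * Q* * (P* - P_min)
PS = (1/2) * 11/4 * (22 - 11)
PS = (1/2) * 11/4 * 11 = 121/8

121/8


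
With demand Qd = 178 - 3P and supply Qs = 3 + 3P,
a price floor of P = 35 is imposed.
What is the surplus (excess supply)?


At P = 35:
Qd = 178 - 3*35 = 73
Qs = 3 + 3*35 = 108
Surplus = Qs - Qd = 108 - 73 = 35

35


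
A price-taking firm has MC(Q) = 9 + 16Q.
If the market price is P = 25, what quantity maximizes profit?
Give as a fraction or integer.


In perfect competition, profit is maximized where P = MC.
25 = 9 + 16Q
16 = 16Q
Q* = 16/16 = 1

1


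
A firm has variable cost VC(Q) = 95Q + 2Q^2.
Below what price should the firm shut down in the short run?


AVC(Q) = VC(Q)/Q = 95 + 2Q
AVC is increasing in Q, so minimum AVC is at Q -> 0+.
Min AVC = 95
The firm should shut down if P < 95.

95


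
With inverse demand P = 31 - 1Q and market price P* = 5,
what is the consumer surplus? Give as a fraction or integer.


Maximum willingness to pay (at Q=0): P_max = 31
Quantity demanded at P* = 5:
Q* = (31 - 5)/1 = 26
CS = (1/2) * Q* * (P_max - P*)
CS = (1/2) * 26 * (31 - 5)
CS = (1/2) * 26 * 26 = 338

338


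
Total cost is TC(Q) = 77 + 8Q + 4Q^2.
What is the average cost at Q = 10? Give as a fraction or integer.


TC(10) = 77 + 8*10 + 4*10^2
TC(10) = 77 + 80 + 400 = 557
AC = TC/Q = 557/10 = 557/10

557/10


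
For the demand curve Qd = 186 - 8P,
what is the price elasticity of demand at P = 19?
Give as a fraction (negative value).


dQ/dP = -8
At P = 19: Q = 186 - 8*19 = 34
E = (dQ/dP)(P/Q) = (-8)(19/34) = -76/17

-76/17


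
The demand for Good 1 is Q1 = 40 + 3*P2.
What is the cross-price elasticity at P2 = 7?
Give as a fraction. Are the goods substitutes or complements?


dQ1/dP2 = 3
At P2 = 7: Q1 = 40 + 3*7 = 61
Exy = (dQ1/dP2)(P2/Q1) = 3 * 7 / 61 = 21/61
Since Exy > 0, the goods are substitutes.

21/61 (substitutes)


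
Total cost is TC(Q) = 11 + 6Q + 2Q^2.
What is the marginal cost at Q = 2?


MC = dTC/dQ = 6 + 2*2*Q
At Q = 2:
MC = 6 + 4*2
MC = 6 + 8 = 14

14


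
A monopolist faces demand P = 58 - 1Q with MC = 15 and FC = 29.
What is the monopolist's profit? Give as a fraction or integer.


MR = MC: 58 - 2Q = 15
Q* = 43/2
P* = 58 - 1*43/2 = 73/2
Profit = (P* - MC)*Q* - FC
= (73/2 - 15)*43/2 - 29
= 43/2*43/2 - 29
= 1849/4 - 29 = 1733/4

1733/4


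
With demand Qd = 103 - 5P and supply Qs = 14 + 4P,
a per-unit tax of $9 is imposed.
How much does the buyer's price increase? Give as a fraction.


With a per-unit tax, the buyer's price increase depends on relative slopes.
Supply slope: d = 4, Demand slope: b = 5
Buyer's price increase = d * tax / (b + d)
= 4 * 9 / (5 + 4)
= 36 / 9 = 4

4


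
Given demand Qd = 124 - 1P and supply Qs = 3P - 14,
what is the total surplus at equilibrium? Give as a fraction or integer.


Find equilibrium: 124 - 1P = 3P - 14
124 + 14 = 4P
P* = 138/4 = 69/2
Q* = 3*69/2 - 14 = 179/2
Inverse demand: P = 124 - Q/1, so P_max = 124
Inverse supply: P = 14/3 + Q/3, so P_min = 14/3
CS = (1/2) * 179/2 * (124 - 69/2) = 32041/8
PS = (1/2) * 179/2 * (69/2 - 14/3) = 32041/24
TS = CS + PS = 32041/8 + 32041/24 = 32041/6

32041/6


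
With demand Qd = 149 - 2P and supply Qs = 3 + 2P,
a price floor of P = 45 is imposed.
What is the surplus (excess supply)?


At P = 45:
Qd = 149 - 2*45 = 59
Qs = 3 + 2*45 = 93
Surplus = Qs - Qd = 93 - 59 = 34

34


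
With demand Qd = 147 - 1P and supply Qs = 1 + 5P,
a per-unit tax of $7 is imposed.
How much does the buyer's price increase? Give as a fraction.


With a per-unit tax, the buyer's price increase depends on relative slopes.
Supply slope: d = 5, Demand slope: b = 1
Buyer's price increase = d * tax / (b + d)
= 5 * 7 / (1 + 5)
= 35 / 6 = 35/6

35/6


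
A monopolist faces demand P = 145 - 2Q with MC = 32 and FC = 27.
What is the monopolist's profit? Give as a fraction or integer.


MR = MC: 145 - 4Q = 32
Q* = 113/4
P* = 145 - 2*113/4 = 177/2
Profit = (P* - MC)*Q* - FC
= (177/2 - 32)*113/4 - 27
= 113/2*113/4 - 27
= 12769/8 - 27 = 12553/8

12553/8


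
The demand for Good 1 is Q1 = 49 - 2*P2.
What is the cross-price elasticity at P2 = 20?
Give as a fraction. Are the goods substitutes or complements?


dQ1/dP2 = -2
At P2 = 20: Q1 = 49 - 2*20 = 9
Exy = (dQ1/dP2)(P2/Q1) = -2 * 20 / 9 = -40/9
Since Exy < 0, the goods are complements.

-40/9 (complements)


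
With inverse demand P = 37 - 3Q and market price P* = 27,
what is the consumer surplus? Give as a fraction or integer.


Maximum willingness to pay (at Q=0): P_max = 37
Quantity demanded at P* = 27:
Q* = (37 - 27)/3 = 10/3
CS = (1/2) * Q* * (P_max - P*)
CS = (1/2) * 10/3 * (37 - 27)
CS = (1/2) * 10/3 * 10 = 50/3

50/3


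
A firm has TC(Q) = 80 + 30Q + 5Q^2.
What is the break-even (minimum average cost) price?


AC(Q) = 80/Q + 30 + 5Q
To minimize: dAC/dQ = -80/Q^2 + 5 = 0
Q^2 = 80/5 = 16
Q* = 4
Min AC = 80/4 + 30 + 5*4
Min AC = 20 + 30 + 20 = 70

70


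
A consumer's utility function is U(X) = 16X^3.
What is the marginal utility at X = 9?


MU = dU/dX = 16*3*X^(3-1)
MU = 48*X^2
At X = 9:
MU = 48 * 9^2
MU = 48 * 81 = 3888

3888


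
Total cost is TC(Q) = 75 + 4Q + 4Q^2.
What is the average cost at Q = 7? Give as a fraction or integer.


TC(7) = 75 + 4*7 + 4*7^2
TC(7) = 75 + 28 + 196 = 299
AC = TC/Q = 299/7 = 299/7

299/7


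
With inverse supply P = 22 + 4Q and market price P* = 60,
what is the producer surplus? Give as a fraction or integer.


Minimum supply price (at Q=0): P_min = 22
Quantity supplied at P* = 60:
Q* = (60 - 22)/4 = 19/2
PS = (1/2) * Q* * (P* - P_min)
PS = (1/2) * 19/2 * (60 - 22)
PS = (1/2) * 19/2 * 38 = 361/2

361/2


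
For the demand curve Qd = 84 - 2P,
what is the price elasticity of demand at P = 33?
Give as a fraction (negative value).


dQ/dP = -2
At P = 33: Q = 84 - 2*33 = 18
E = (dQ/dP)(P/Q) = (-2)(33/18) = -11/3

-11/3


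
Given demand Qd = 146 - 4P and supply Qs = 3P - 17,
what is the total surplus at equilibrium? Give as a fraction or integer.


Find equilibrium: 146 - 4P = 3P - 17
146 + 17 = 7P
P* = 163/7 = 163/7
Q* = 3*163/7 - 17 = 370/7
Inverse demand: P = 73/2 - Q/4, so P_max = 73/2
Inverse supply: P = 17/3 + Q/3, so P_min = 17/3
CS = (1/2) * 370/7 * (73/2 - 163/7) = 34225/98
PS = (1/2) * 370/7 * (163/7 - 17/3) = 68450/147
TS = CS + PS = 34225/98 + 68450/147 = 34225/42

34225/42


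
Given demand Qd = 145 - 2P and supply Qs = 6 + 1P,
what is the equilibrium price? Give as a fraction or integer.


At equilibrium, Qd = Qs.
145 - 2P = 6 + 1P
145 - 6 = 2P + 1P
139 = 3P
P* = 139/3 = 139/3

139/3


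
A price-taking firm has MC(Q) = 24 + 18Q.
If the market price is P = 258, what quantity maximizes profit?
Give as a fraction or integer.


In perfect competition, profit is maximized where P = MC.
258 = 24 + 18Q
234 = 18Q
Q* = 234/18 = 13

13


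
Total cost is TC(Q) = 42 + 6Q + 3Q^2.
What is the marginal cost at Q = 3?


MC = dTC/dQ = 6 + 2*3*Q
At Q = 3:
MC = 6 + 6*3
MC = 6 + 18 = 24

24


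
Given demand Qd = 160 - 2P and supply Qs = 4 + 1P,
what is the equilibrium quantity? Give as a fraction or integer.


First find equilibrium price:
160 - 2P = 4 + 1P
P* = 156/3 = 52
Then substitute into demand:
Q* = 160 - 2 * 52 = 56

56


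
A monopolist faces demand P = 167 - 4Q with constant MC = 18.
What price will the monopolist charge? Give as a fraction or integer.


MR = 167 - 8Q
Set MR = MC: 167 - 8Q = 18
Q* = 149/8
Substitute into demand:
P* = 167 - 4*149/8 = 185/2

185/2


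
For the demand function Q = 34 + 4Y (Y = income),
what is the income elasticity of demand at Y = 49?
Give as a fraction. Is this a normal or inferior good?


dQ/dY = 4
At Y = 49: Q = 34 + 4*49 = 230
Ey = (dQ/dY)(Y/Q) = 4 * 49 / 230 = 98/115
Since Ey > 0, this is a normal good.

98/115 (normal good)


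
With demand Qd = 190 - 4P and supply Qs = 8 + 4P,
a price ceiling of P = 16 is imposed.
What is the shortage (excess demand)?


At P = 16:
Qd = 190 - 4*16 = 126
Qs = 8 + 4*16 = 72
Shortage = Qd - Qs = 126 - 72 = 54

54


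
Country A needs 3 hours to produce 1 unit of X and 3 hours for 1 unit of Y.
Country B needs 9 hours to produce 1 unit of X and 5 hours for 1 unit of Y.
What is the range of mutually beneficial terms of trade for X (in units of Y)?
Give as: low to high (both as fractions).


Opportunity cost of X for Country A = hours_X / hours_Y = 3/3 = 1 units of Y
Opportunity cost of X for Country B = hours_X / hours_Y = 9/5 = 9/5 units of Y
Terms of trade must be between the two opportunity costs.
Range: 1 to 9/5

1 to 9/5


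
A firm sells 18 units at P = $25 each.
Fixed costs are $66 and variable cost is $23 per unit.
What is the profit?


Total Revenue = P * Q = 25 * 18 = $450
Total Cost = FC + VC*Q = 66 + 23*18 = $480
Profit = TR - TC = 450 - 480 = $-30

$-30


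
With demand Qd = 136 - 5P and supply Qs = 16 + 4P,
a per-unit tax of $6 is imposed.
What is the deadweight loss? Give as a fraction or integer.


Pre-tax equilibrium quantity: Q* = 208/3
Post-tax equilibrium quantity: Q_tax = 56
Reduction in quantity: Q* - Q_tax = 40/3
DWL = (1/2) * tax * (Q* - Q_tax)
DWL = (1/2) * 6 * 40/3 = 40

40


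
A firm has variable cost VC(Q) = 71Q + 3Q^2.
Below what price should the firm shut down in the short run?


AVC(Q) = VC(Q)/Q = 71 + 3Q
AVC is increasing in Q, so minimum AVC is at Q -> 0+.
Min AVC = 71
The firm should shut down if P < 71.

71


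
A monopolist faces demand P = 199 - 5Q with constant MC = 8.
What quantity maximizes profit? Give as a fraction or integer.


TR = P*Q = (199 - 5Q)Q = 199Q - 5Q^2
MR = dTR/dQ = 199 - 10Q
Set MR = MC:
199 - 10Q = 8
191 = 10Q
Q* = 191/10 = 191/10

191/10


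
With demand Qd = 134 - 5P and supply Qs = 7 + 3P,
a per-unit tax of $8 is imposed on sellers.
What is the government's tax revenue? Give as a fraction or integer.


With tax on sellers, new supply: Qs' = 7 + 3(P - 8)
= 3P - 17
New equilibrium quantity:
Q_new = 317/8
Tax revenue = tax * Q_new = 8 * 317/8 = 317

317


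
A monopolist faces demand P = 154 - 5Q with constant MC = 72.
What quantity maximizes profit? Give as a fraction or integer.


TR = P*Q = (154 - 5Q)Q = 154Q - 5Q^2
MR = dTR/dQ = 154 - 10Q
Set MR = MC:
154 - 10Q = 72
82 = 10Q
Q* = 82/10 = 41/5

41/5


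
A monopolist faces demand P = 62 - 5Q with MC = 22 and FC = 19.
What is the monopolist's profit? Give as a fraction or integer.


MR = MC: 62 - 10Q = 22
Q* = 4
P* = 62 - 5*4 = 42
Profit = (P* - MC)*Q* - FC
= (42 - 22)*4 - 19
= 20*4 - 19
= 80 - 19 = 61

61


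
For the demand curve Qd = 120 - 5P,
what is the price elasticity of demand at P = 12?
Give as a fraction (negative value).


dQ/dP = -5
At P = 12: Q = 120 - 5*12 = 60
E = (dQ/dP)(P/Q) = (-5)(12/60) = -1

-1


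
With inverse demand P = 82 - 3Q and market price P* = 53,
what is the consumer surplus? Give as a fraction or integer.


Maximum willingness to pay (at Q=0): P_max = 82
Quantity demanded at P* = 53:
Q* = (82 - 53)/3 = 29/3
CS = (1/2) * Q* * (P_max - P*)
CS = (1/2) * 29/3 * (82 - 53)
CS = (1/2) * 29/3 * 29 = 841/6

841/6


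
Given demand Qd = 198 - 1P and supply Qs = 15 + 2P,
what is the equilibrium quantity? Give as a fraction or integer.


First find equilibrium price:
198 - 1P = 15 + 2P
P* = 183/3 = 61
Then substitute into demand:
Q* = 198 - 1 * 61 = 137

137


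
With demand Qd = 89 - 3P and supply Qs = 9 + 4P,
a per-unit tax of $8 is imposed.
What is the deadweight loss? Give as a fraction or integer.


Pre-tax equilibrium quantity: Q* = 383/7
Post-tax equilibrium quantity: Q_tax = 41
Reduction in quantity: Q* - Q_tax = 96/7
DWL = (1/2) * tax * (Q* - Q_tax)
DWL = (1/2) * 8 * 96/7 = 384/7

384/7


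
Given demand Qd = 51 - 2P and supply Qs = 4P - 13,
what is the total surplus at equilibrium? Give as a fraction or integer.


Find equilibrium: 51 - 2P = 4P - 13
51 + 13 = 6P
P* = 64/6 = 32/3
Q* = 4*32/3 - 13 = 89/3
Inverse demand: P = 51/2 - Q/2, so P_max = 51/2
Inverse supply: P = 13/4 + Q/4, so P_min = 13/4
CS = (1/2) * 89/3 * (51/2 - 32/3) = 7921/36
PS = (1/2) * 89/3 * (32/3 - 13/4) = 7921/72
TS = CS + PS = 7921/36 + 7921/72 = 7921/24

7921/24


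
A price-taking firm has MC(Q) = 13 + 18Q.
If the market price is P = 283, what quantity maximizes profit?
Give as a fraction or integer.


In perfect competition, profit is maximized where P = MC.
283 = 13 + 18Q
270 = 18Q
Q* = 270/18 = 15

15


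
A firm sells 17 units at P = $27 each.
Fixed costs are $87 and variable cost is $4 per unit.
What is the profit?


Total Revenue = P * Q = 27 * 17 = $459
Total Cost = FC + VC*Q = 87 + 4*17 = $155
Profit = TR - TC = 459 - 155 = $304

$304


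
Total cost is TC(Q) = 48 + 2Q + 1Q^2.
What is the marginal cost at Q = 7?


MC = dTC/dQ = 2 + 2*1*Q
At Q = 7:
MC = 2 + 2*7
MC = 2 + 14 = 16

16


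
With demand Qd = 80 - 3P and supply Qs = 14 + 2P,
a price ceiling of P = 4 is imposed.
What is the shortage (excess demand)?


At P = 4:
Qd = 80 - 3*4 = 68
Qs = 14 + 2*4 = 22
Shortage = Qd - Qs = 68 - 22 = 46

46


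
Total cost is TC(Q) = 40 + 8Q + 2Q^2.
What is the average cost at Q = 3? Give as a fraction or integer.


TC(3) = 40 + 8*3 + 2*3^2
TC(3) = 40 + 24 + 18 = 82
AC = TC/Q = 82/3 = 82/3

82/3


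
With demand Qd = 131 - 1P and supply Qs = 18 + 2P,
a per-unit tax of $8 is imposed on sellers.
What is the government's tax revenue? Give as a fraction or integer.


With tax on sellers, new supply: Qs' = 18 + 2(P - 8)
= 2 + 2P
New equilibrium quantity:
Q_new = 88
Tax revenue = tax * Q_new = 8 * 88 = 704

704


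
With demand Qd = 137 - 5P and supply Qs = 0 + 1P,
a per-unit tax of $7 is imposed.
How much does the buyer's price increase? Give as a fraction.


With a per-unit tax, the buyer's price increase depends on relative slopes.
Supply slope: d = 1, Demand slope: b = 5
Buyer's price increase = d * tax / (b + d)
= 1 * 7 / (5 + 1)
= 7 / 6 = 7/6

7/6


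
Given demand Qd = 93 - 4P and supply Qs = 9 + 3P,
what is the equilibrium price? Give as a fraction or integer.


At equilibrium, Qd = Qs.
93 - 4P = 9 + 3P
93 - 9 = 4P + 3P
84 = 7P
P* = 84/7 = 12

12


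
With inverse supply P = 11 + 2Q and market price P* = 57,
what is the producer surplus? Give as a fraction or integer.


Minimum supply price (at Q=0): P_min = 11
Quantity supplied at P* = 57:
Q* = (57 - 11)/2 = 23
PS = (1/2) * Q* * (P* - P_min)
PS = (1/2) * 23 * (57 - 11)
PS = (1/2) * 23 * 46 = 529

529


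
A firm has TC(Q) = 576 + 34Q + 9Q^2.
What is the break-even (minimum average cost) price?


AC(Q) = 576/Q + 34 + 9Q
To minimize: dAC/dQ = -576/Q^2 + 9 = 0
Q^2 = 576/9 = 64
Q* = 8
Min AC = 576/8 + 34 + 9*8
Min AC = 72 + 34 + 72 = 178

178


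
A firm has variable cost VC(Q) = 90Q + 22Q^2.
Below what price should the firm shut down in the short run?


AVC(Q) = VC(Q)/Q = 90 + 22Q
AVC is increasing in Q, so minimum AVC is at Q -> 0+.
Min AVC = 90
The firm should shut down if P < 90.

90


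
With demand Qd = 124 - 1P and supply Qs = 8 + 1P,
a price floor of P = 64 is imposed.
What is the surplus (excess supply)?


At P = 64:
Qd = 124 - 1*64 = 60
Qs = 8 + 1*64 = 72
Surplus = Qs - Qd = 72 - 60 = 12

12


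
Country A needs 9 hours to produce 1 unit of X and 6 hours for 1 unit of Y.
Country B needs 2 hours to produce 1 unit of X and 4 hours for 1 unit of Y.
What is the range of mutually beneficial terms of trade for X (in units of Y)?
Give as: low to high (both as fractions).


Opportunity cost of X for Country A = hours_X / hours_Y = 9/6 = 3/2 units of Y
Opportunity cost of X for Country B = hours_X / hours_Y = 2/4 = 1/2 units of Y
Terms of trade must be between the two opportunity costs.
Range: 1/2 to 3/2

1/2 to 3/2


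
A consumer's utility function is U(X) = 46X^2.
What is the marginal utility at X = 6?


MU = dU/dX = 46*2*X^(2-1)
MU = 92*X^1
At X = 6:
MU = 92 * 6^1
MU = 92 * 6 = 552

552


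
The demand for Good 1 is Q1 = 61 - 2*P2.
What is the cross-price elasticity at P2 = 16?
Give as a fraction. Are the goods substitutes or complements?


dQ1/dP2 = -2
At P2 = 16: Q1 = 61 - 2*16 = 29
Exy = (dQ1/dP2)(P2/Q1) = -2 * 16 / 29 = -32/29
Since Exy < 0, the goods are complements.

-32/29 (complements)


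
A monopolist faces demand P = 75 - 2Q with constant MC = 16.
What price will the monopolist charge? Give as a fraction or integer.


MR = 75 - 4Q
Set MR = MC: 75 - 4Q = 16
Q* = 59/4
Substitute into demand:
P* = 75 - 2*59/4 = 91/2

91/2


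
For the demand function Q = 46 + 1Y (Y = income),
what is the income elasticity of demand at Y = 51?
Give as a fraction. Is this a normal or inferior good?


dQ/dY = 1
At Y = 51: Q = 46 + 1*51 = 97
Ey = (dQ/dY)(Y/Q) = 1 * 51 / 97 = 51/97
Since Ey > 0, this is a normal good.

51/97 (normal good)


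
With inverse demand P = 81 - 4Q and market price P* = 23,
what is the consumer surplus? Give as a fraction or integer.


Maximum willingness to pay (at Q=0): P_max = 81
Quantity demanded at P* = 23:
Q* = (81 - 23)/4 = 29/2
CS = (1/2) * Q* * (P_max - P*)
CS = (1/2) * 29/2 * (81 - 23)
CS = (1/2) * 29/2 * 58 = 841/2

841/2


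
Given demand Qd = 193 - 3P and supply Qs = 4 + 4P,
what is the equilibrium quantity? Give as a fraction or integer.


First find equilibrium price:
193 - 3P = 4 + 4P
P* = 189/7 = 27
Then substitute into demand:
Q* = 193 - 3 * 27 = 112

112


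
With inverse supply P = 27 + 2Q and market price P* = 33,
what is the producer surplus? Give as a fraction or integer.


Minimum supply price (at Q=0): P_min = 27
Quantity supplied at P* = 33:
Q* = (33 - 27)/2 = 3
PS = (1/2) * Q* * (P* - P_min)
PS = (1/2) * 3 * (33 - 27)
PS = (1/2) * 3 * 6 = 9

9


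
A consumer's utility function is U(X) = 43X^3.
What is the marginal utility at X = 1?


MU = dU/dX = 43*3*X^(3-1)
MU = 129*X^2
At X = 1:
MU = 129 * 1^2
MU = 129 * 1 = 129

129


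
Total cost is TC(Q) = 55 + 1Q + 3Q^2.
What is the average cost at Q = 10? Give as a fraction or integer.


TC(10) = 55 + 1*10 + 3*10^2
TC(10) = 55 + 10 + 300 = 365
AC = TC/Q = 365/10 = 73/2

73/2


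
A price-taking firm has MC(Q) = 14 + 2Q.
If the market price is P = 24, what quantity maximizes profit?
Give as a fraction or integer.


In perfect competition, profit is maximized where P = MC.
24 = 14 + 2Q
10 = 2Q
Q* = 10/2 = 5

5


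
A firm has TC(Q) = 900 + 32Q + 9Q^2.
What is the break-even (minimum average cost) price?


AC(Q) = 900/Q + 32 + 9Q
To minimize: dAC/dQ = -900/Q^2 + 9 = 0
Q^2 = 900/9 = 100
Q* = 10
Min AC = 900/10 + 32 + 9*10
Min AC = 90 + 32 + 90 = 212

212


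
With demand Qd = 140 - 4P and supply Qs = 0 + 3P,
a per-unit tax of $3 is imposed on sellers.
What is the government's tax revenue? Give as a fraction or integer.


With tax on sellers, new supply: Qs' = 0 + 3(P - 3)
= 3P - 9
New equilibrium quantity:
Q_new = 384/7
Tax revenue = tax * Q_new = 3 * 384/7 = 1152/7

1152/7


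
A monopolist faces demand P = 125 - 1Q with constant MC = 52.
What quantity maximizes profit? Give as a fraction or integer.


TR = P*Q = (125 - 1Q)Q = 125Q - 1Q^2
MR = dTR/dQ = 125 - 2Q
Set MR = MC:
125 - 2Q = 52
73 = 2Q
Q* = 73/2 = 73/2

73/2


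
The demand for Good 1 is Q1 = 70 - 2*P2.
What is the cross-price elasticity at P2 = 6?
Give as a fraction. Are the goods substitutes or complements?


dQ1/dP2 = -2
At P2 = 6: Q1 = 70 - 2*6 = 58
Exy = (dQ1/dP2)(P2/Q1) = -2 * 6 / 58 = -6/29
Since Exy < 0, the goods are complements.

-6/29 (complements)


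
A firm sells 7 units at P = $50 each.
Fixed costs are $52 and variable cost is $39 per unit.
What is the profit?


Total Revenue = P * Q = 50 * 7 = $350
Total Cost = FC + VC*Q = 52 + 39*7 = $325
Profit = TR - TC = 350 - 325 = $25

$25


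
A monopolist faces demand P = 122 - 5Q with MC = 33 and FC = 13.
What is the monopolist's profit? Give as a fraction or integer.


MR = MC: 122 - 10Q = 33
Q* = 89/10
P* = 122 - 5*89/10 = 155/2
Profit = (P* - MC)*Q* - FC
= (155/2 - 33)*89/10 - 13
= 89/2*89/10 - 13
= 7921/20 - 13 = 7661/20

7661/20


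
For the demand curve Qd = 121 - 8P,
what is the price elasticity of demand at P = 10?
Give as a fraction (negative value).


dQ/dP = -8
At P = 10: Q = 121 - 8*10 = 41
E = (dQ/dP)(P/Q) = (-8)(10/41) = -80/41

-80/41


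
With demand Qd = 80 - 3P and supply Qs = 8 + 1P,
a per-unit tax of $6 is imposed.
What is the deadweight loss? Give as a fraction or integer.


Pre-tax equilibrium quantity: Q* = 26
Post-tax equilibrium quantity: Q_tax = 43/2
Reduction in quantity: Q* - Q_tax = 9/2
DWL = (1/2) * tax * (Q* - Q_tax)
DWL = (1/2) * 6 * 9/2 = 27/2

27/2


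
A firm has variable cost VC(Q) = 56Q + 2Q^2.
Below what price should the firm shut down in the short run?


AVC(Q) = VC(Q)/Q = 56 + 2Q
AVC is increasing in Q, so minimum AVC is at Q -> 0+.
Min AVC = 56
The firm should shut down if P < 56.

56


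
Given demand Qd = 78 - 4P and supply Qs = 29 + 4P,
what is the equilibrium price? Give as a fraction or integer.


At equilibrium, Qd = Qs.
78 - 4P = 29 + 4P
78 - 29 = 4P + 4P
49 = 8P
P* = 49/8 = 49/8

49/8
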